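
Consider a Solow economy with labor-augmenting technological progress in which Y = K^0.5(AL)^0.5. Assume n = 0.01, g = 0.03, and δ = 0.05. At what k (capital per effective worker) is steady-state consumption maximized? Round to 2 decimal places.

k_gold ≈ 30.86

n + g + δ = 0.01 + 0.03 + 0.05 = 0.09.
Setting f'(k) = n+g+δ gives 0.5·k^(0.5−1) = 0.09, hence k_gold = (0.5/0.09)^(1/0.5) ≈ 30.8642.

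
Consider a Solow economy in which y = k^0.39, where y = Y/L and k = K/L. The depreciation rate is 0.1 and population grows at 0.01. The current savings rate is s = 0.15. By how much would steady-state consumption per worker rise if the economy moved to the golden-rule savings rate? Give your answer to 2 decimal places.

Δc ≈ 0.33

Break-even investment rate: n + δ = 0.01 + 0.1 = 0.11.
Current steady state (s = 0.15): k* = (0.15/0.11)^(1/0.61) ≈ 1.6627, y* = 1.6627^0.39 ≈ 1.2193, c* = (1−0.15)·1.2193 ≈ 1.0364.
Maximizing c = f(k) − (n+δ)·k gives f'(k) = n+δ, i.e. 0.39·k^(0.39−1) = 0.11, so k_gold = (0.39/0.11)^(1/0.61) ≈ 7.9635.
y_gold = 7.9635^0.39 ≈ 2.2461, c_gold = y_gold − 0.11·k_gold ≈ 1.3701.
Gain: Δc = 1.3701 − 1.0364 ≈ 0.3337.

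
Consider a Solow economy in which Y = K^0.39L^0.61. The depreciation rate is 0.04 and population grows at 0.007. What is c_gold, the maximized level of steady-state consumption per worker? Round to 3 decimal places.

c_gold ≈ 2.360

n + δ = 0.007 + 0.04 = 0.047.
Golden rule sets MPK = n+δ: 0.39·k^(0.39−1) = 0.047, so k_gold = (0.39/0.047)^(1/0.61) ≈ 32.0998.
y_gold = 32.0998^0.39 ≈ 3.8684.
c_gold = y_gold − (n+δ)·k_gold = 3.8684 − 0.047·32.0998 ≈ 2.3597.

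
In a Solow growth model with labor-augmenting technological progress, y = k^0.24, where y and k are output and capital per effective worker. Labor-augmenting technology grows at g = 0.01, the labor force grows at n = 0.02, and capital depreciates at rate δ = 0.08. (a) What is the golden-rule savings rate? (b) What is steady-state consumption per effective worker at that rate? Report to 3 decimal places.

Capital per effective worker breaks even when investment replaces (n + g + δ)·k; here n + g + δ = 0.11.
For Cobb-Douglas, s_gold equals capital's share: s_gold = 0.24.
Golden rule sets MPK = n+g+δ: 0.24·k^(0.24−1) = 0.11, so k_gold = (0.24/0.11)^(1/0.76) ≈ 2.7913.
y_gold = 2.7913^0.24 ≈ 1.2794; c_gold = (1−0.24)·y_gold ≈ 0.9723.

(a) s_gold = 0.240; (b) c_gold ≈ 0.972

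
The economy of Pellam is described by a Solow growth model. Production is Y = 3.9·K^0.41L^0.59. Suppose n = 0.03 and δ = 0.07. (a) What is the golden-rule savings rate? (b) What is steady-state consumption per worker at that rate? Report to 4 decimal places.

Break-even investment rate: n + δ = 0.03 + 0.07 = 0.1.
For Cobb-Douglas, s_gold equals capital's share: s_gold = 0.41.
Setting f'(k) = n+δ gives 0.41·3.9·k^(0.41−1) = 0.1, hence k_gold = (0.41·3.9/0.1)^(1/0.59) ≈ 109.7542.
y_gold = 3.9·109.7542^0.41 ≈ 26.7693; c_gold = (1−0.41)·y_gold ≈ 15.7939.

(a) s_gold = 0.4100; (b) c_gold ≈ 15.7939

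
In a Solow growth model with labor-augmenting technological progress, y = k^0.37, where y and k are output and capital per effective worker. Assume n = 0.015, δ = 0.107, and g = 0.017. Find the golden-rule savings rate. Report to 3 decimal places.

Capital per effective worker breaks even when investment replaces (n + g + δ)·k; here n + g + δ = 0.139.
At the golden rule MPK = n+g+δ, and in any Cobb-Douglas steady state s = (n+g+δ)·k/y = MPK·k/y = capital's share 0.37.

s_gold = 0.370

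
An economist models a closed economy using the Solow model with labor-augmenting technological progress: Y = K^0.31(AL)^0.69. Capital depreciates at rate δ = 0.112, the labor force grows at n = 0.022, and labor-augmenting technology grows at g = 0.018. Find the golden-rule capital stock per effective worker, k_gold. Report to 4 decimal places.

The effective depreciation rate is n + g + δ = 0.022 + 0.018 + 0.112 = 0.152.
Golden rule sets MPK = n+g+δ: 0.31·k^(0.31−1) = 0.152, so k_gold = (0.31/0.152)^(1/0.69) ≈ 2.8092.

k_gold ≈ 2.8092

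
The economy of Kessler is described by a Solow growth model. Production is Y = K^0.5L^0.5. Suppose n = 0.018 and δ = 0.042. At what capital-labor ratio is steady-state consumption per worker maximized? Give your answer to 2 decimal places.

The effective depreciation rate is n + δ = 0.018 + 0.042 = 0.06.
Setting f'(k) = n+δ gives 0.5·k^(0.5−1) = 0.06, hence k_gold = (0.5/0.06)^(1/0.5) ≈ 69.4444.

k_gold ≈ 69.44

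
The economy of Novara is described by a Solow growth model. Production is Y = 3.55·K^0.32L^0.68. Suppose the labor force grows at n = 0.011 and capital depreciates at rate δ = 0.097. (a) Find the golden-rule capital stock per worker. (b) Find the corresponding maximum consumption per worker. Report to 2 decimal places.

The effective depreciation rate is n + δ = 0.011 + 0.097 = 0.108.
At the golden rule the marginal product of capital equals n+δ: 0.32·3.55·k^(0.32−1) = 0.108. Solving, k_gold = (0.32·3.55/0.108)^(1/0.68) ≈ 31.8328.
y_gold = 3.55·31.8328^0.32 ≈ 10.7436; c_gold = y_gold − 0.108·k_gold ≈ 7.3056.

(a) k_gold ≈ 31.83; (b) c_gold ≈ 7.31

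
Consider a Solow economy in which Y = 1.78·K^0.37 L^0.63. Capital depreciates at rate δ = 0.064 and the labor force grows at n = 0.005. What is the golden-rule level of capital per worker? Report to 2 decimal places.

k_gold ≈ 35.91

Capital per worker breaks even when investment replaces (n + δ)·k; here n + δ = 0.069.
Maximizing c = f(k) − (n+δ)·k gives f'(k) = n+δ, i.e. 0.37·1.78·k^(0.37−1) = 0.069, so k_gold = (0.37·1.78/0.069)^(1/0.63) ≈ 35.9083.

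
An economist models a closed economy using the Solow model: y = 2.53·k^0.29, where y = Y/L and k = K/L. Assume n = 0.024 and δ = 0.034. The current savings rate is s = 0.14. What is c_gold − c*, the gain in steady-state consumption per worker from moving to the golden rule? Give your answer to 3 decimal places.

n + δ = 0.024 + 0.034 = 0.058.
Current steady state (s = 0.14): k* = (0.14·2.53/0.058)^(1/0.71) ≈ 12.7876, y* = 2.53·12.7876^0.29 ≈ 5.2977, c* = (1−0.14)·5.2977 ≈ 4.5560.
Maximizing c = f(k) − (n+δ)·k gives f'(k) = n+δ, i.e. 0.29·2.53·k^(0.29−1) = 0.058, so k_gold = (0.29·2.53/0.058)^(1/0.71) ≈ 35.6648.
y_gold = 2.53·35.6648^0.29 ≈ 7.1330, c_gold = y_gold − 0.058·k_gold ≈ 5.0644.
Gain: Δc = 5.0644 − 4.5560 ≈ 0.5084.

Δc ≈ 0.508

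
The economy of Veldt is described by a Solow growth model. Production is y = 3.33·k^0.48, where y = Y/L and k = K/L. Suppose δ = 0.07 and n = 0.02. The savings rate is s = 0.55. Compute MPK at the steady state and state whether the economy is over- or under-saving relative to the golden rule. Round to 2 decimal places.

Break-even investment rate: n + δ = 0.02 + 0.07 = 0.09.
Steady-state k*: s·A·k^0.48 = 0.09·k gives k* = (0.55·3.33/0.09)^(1/0.52) ≈ 328.4506.
MPK = 0.48·3.33·328.4506^(-0.52) ≈ 0.0785.
MPK < n+δ = 0.09, so the economy is dynamically inefficient (over-saving).

over-saving; MPK ≈ 0.08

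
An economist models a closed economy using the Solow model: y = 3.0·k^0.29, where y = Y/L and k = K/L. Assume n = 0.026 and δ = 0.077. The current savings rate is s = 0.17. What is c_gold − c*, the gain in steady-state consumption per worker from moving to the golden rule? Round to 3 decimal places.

Δc ≈ 0.306

The effective depreciation rate is n + δ = 0.026 + 0.077 = 0.103.
Current steady state (s = 0.17): k* = (0.17·3.0/0.103)^(1/0.71) ≈ 9.5169, y* = 3.0·9.5169^0.29 ≈ 5.7661, c* = (1−0.17)·5.7661 ≈ 4.7859.
Golden rule sets MPK = n+δ: 0.29·3.0·k^(0.29−1) = 0.103, so k_gold = (0.29·3.0/0.103)^(1/0.71) ≈ 20.1923.
y_gold = 3.0·20.1923^0.29 ≈ 7.1718, c_gold = y_gold − 0.103·k_gold ≈ 5.0919.
Gain: Δc = 5.0919 − 4.7859 ≈ 0.3060.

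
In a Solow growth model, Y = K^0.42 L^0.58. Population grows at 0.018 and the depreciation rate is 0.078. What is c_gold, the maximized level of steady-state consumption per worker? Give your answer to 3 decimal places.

c_gold ≈ 1.689

The effective depreciation rate is n + δ = 0.018 + 0.078 = 0.096.
Setting f'(k) = n+δ gives 0.42·k^(0.42−1) = 0.096, hence k_gold = (0.42/0.096)^(1/0.58) ≈ 12.7390.
y_gold = 12.7390^0.42 ≈ 2.9118.
c_gold = y_gold − (n+δ)·k_gold = 2.9118 − 0.096·12.7390 ≈ 1.6888.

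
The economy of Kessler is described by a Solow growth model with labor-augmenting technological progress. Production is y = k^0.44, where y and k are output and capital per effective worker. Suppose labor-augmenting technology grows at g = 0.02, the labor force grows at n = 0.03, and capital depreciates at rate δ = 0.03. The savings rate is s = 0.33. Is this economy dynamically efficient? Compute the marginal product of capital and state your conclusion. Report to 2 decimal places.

Capital per effective worker breaks even when investment replaces (n + g + δ)·k; here n + g + δ = 0.08.
Steady-state k*: s·k^0.44 = 0.08·k gives k* = (0.33/0.08)^(1/0.56) ≈ 12.5595.
MPK = 0.44·12.5595^(-0.56) ≈ 0.1067.
MPK > n+g+δ = 0.08, so the economy is dynamically efficient (under-saving).

dynamically efficient; MPK ≈ 0.11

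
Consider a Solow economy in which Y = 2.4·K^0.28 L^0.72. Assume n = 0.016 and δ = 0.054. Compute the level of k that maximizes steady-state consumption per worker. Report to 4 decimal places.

The effective depreciation rate is n + δ = 0.016 + 0.054 = 0.07.
Setting f'(k) = n+δ gives 0.28·2.4·k^(0.28−1) = 0.07, hence k_gold = (0.28·2.4/0.07)^(1/0.72) ≈ 23.1348.

k_gold ≈ 23.1348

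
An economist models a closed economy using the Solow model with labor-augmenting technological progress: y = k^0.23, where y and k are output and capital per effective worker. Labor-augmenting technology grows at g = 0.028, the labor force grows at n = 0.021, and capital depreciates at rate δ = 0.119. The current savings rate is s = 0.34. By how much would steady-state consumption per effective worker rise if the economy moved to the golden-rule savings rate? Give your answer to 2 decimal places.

Capital per effective worker breaks even when investment replaces (n + g + δ)·k; here n + g + δ = 0.168.
Current steady state (s = 0.34): k* = (0.34/0.168)^(1/0.77) ≈ 2.4982, y* = 2.4982^0.23 ≈ 1.2344, c* = (1−0.34)·1.2344 ≈ 0.8147.
At the golden rule the marginal product of capital equals n+g+δ: 0.23·k^(0.23−1) = 0.168. Solving, k_gold = (0.23/0.168)^(1/0.77) ≈ 1.5037.
y_gold = 1.5037^0.23 ≈ 1.0984, c_gold = y_gold − 0.168·k_gold ≈ 0.8457.
Gain: Δc = 0.8457 − 0.8147 ≈ 0.0310.

Δc ≈ 0.03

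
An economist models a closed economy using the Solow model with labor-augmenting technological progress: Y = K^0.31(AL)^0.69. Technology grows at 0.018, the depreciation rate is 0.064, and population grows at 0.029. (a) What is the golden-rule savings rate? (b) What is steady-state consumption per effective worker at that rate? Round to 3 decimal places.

n + g + δ = 0.029 + 0.018 + 0.064 = 0.111.
For Cobb-Douglas, s_gold equals capital's share: s_gold = 0.31.
Maximizing c = f(k) − (n+g+δ)·k gives f'(k) = n+g+δ, i.e. 0.31·k^(0.31−1) = 0.111, so k_gold = (0.31/0.111)^(1/0.69) ≈ 4.4303.
y_gold = 4.4303^0.31 ≈ 1.5863; c_gold = (1−0.31)·y_gold ≈ 1.0946.

(a) s_gold = 0.310; (b) c_gold ≈ 1.095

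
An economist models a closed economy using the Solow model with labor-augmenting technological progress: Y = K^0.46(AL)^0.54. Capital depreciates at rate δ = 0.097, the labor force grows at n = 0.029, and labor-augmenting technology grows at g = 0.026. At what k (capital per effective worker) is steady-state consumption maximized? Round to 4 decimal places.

Break-even investment rate: n + g + δ = 0.029 + 0.026 + 0.097 = 0.152.
Maximizing c = f(k) − (n+g+δ)·k gives f'(k) = n+g+δ, i.e. 0.46·k^(0.46−1) = 0.152, so k_gold = (0.46/0.152)^(1/0.54) ≈ 7.7729.

k_gold ≈ 7.7729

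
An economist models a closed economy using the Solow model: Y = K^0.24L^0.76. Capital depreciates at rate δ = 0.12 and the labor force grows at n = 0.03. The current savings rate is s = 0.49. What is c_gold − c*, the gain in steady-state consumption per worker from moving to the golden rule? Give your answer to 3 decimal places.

Break-even investment rate: n + δ = 0.03 + 0.12 = 0.15.
Current steady state (s = 0.49): k* = (0.49/0.15)^(1/0.76) ≈ 4.7474, y* = 4.7474^0.24 ≈ 1.4533, c* = (1−0.49)·1.4533 ≈ 0.7412.
At the golden rule the marginal product of capital equals n+δ: 0.24·k^(0.24−1) = 0.15. Solving, k_gold = (0.24/0.15)^(1/0.76) ≈ 1.8560.
y_gold = 1.8560^0.24 ≈ 1.1600, c_gold = y_gold − 0.15·k_gold ≈ 0.8816.
Gain: Δc = 0.8816 − 0.7412 ≈ 0.1404.

Δc ≈ 0.140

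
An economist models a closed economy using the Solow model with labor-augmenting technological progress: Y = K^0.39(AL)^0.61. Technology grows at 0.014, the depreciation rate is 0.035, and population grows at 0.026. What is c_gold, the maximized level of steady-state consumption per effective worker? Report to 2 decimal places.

Break-even investment rate: n + g + δ = 0.026 + 0.014 + 0.035 = 0.075.
Maximizing c = f(k) − (n+g+δ)·k gives f'(k) = n+g+δ, i.e. 0.39·k^(0.39−1) = 0.075, so k_gold = (0.39/0.075)^(1/0.61) ≈ 14.9202.
y_gold = 14.9202^0.39 ≈ 2.8693.
c_gold = y_gold − (n+g+δ)·k_gold = 2.8693 − 0.075·14.9202 ≈ 1.7503.

c_gold ≈ 1.75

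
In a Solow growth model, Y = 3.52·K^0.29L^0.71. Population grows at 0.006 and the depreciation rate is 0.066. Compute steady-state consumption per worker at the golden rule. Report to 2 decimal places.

Break-even investment rate: n + δ = 0.006 + 0.066 = 0.072.
At the golden rule the marginal product of capital equals n+δ: 0.29·3.52·k^(0.29−1) = 0.072. Solving, k_gold = (0.29·3.52/0.072)^(1/0.71) ≈ 41.8777.
y_gold = 3.52·41.8777^0.29 ≈ 10.3972.
c_gold = y_gold − (n+δ)·k_gold = 10.3972 − 0.072·41.8777 ≈ 7.3820.

c_gold ≈ 7.38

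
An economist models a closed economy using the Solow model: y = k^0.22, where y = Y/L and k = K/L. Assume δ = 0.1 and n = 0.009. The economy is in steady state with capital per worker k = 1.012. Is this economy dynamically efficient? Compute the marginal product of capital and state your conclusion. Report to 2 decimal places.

n + δ = 0.009 + 0.1 = 0.109.
MPK = 0.22·k^(0.22−1) = 0.22·1.012^(-0.78) ≈ 0.2180.
MPK > 0.109, so the economy is dynamically efficient (under-saving).

dynamically efficient; MPK ≈ 0.22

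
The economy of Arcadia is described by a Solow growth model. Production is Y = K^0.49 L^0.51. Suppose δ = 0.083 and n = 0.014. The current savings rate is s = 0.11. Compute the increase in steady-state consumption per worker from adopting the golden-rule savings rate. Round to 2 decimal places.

Δc ≈ 1.41

Capital per worker breaks even when investment replaces (n + δ)·k; here n + δ = 0.097.
Current steady state (s = 0.11): k* = (0.11/0.097)^(1/0.51) ≈ 1.2797, y* = 1.2797^0.49 ≈ 1.1284, c* = (1−0.11)·1.1284 ≈ 1.0043.
Maximizing c = f(k) − (n+δ)·k gives f'(k) = n+δ, i.e. 0.49·k^(0.49−1) = 0.097, so k_gold = (0.49/0.097)^(1/0.51) ≈ 23.9477.
y_gold = 23.9477^0.49 ≈ 4.7407, c_gold = y_gold − 0.097·k_gold ≈ 2.4177.
Gain: Δc = 2.4177 − 1.0043 ≈ 1.4134.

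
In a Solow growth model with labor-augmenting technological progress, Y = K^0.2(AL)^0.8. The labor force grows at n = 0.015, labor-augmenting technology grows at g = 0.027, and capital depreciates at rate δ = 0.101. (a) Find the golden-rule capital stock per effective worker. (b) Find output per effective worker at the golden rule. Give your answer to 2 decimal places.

(a) k_gold ≈ 1.52; (b) y_gold ≈ 1.09

Break-even investment rate: n + g + δ = 0.015 + 0.027 + 0.101 = 0.143.
Setting f'(k) = n+g+δ gives 0.2·k^(0.2−1) = 0.143, hence k_gold = (0.2/0.143)^(1/0.8) ≈ 1.5210.
y_gold = 1.5210^0.2 ≈ 1.0875.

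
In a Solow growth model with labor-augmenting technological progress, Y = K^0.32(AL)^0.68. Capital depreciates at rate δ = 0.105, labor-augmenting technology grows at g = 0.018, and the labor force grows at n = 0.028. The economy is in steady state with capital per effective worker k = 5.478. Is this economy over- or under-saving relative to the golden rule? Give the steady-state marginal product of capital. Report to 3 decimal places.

over-saving; MPK ≈ 0.101

The effective depreciation rate is n + g + δ = 0.028 + 0.018 + 0.105 = 0.151.
MPK = 0.32·k^(0.32−1) = 0.32·5.478^(-0.68) ≈ 0.1007.
MPK < 0.151, so the economy is dynamically inefficient (over-saving).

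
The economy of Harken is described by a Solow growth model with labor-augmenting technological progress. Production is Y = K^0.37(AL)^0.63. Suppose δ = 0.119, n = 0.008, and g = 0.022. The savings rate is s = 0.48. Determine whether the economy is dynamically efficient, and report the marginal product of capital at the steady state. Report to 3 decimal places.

dynamically inefficient; MPK ≈ 0.115

Break-even investment rate: n + g + δ = 0.008 + 0.022 + 0.119 = 0.149.
Steady-state k*: s·k^0.37 = 0.149·k gives k* = (0.48/0.149)^(1/0.63) ≈ 6.4038.
MPK = 0.37·6.4038^(-0.63) ≈ 0.1149.
MPK < n+g+δ = 0.149, so the economy is dynamically inefficient (over-saving).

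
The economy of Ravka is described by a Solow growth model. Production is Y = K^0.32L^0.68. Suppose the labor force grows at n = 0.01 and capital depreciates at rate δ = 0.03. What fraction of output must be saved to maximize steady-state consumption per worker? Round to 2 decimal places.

The effective depreciation rate is n + δ = 0.01 + 0.03 = 0.04.
At the golden rule MPK = n+δ, and in any Cobb-Douglas steady state s = (n+δ)·k/y = MPK·k/y = capital's share 0.32.

s_gold = 0.32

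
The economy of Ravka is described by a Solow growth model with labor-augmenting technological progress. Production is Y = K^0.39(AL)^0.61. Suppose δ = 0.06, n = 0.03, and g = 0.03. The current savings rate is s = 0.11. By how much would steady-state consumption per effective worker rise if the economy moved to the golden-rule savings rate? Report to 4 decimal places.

Δc ≈ 0.4541

n + g + δ = 0.03 + 0.03 + 0.06 = 0.12.
Current steady state (s = 0.11): k* = (0.11/0.12)^(1/0.61) ≈ 0.8671, y* = 0.8671^0.39 ≈ 0.9459, c* = (1−0.11)·0.9459 ≈ 0.8418.
At the golden rule the marginal product of capital equals n+g+δ: 0.39·k^(0.39−1) = 0.12. Solving, k_gold = (0.39/0.12)^(1/0.61) ≈ 6.9048.
y_gold = 6.9048^0.39 ≈ 2.1246, c_gold = y_gold − 0.12·k_gold ≈ 1.2960.
Gain: Δc = 1.2960 − 0.8418 ≈ 0.4541.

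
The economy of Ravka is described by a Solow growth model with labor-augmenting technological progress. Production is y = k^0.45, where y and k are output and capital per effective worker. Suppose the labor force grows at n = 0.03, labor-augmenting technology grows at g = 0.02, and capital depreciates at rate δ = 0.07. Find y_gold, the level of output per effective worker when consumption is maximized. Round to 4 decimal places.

The effective depreciation rate is n + g + δ = 0.03 + 0.02 + 0.07 = 0.12.
Setting f'(k) = n+g+δ gives 0.45·k^(0.45−1) = 0.12, hence k_gold = (0.45/0.12)^(1/0.55) ≈ 11.0584.
Output: y_gold = k_gold^0.45 = 11.0584^0.45 ≈ 2.9489.

y_gold ≈ 2.9489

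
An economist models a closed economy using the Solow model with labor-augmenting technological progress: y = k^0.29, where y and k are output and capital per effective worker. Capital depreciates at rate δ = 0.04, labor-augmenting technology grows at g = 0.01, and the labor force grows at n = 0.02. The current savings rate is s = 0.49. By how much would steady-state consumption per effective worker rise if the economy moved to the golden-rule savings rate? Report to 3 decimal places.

Break-even investment rate: n + g + δ = 0.02 + 0.01 + 0.04 = 0.07.
Current steady state (s = 0.49): k* = (0.49/0.07)^(1/0.71) ≈ 15.4981, y* = 15.4981^0.29 ≈ 2.2140, c* = (1−0.49)·2.2140 ≈ 1.1291.
Golden rule sets MPK = n+g+δ: 0.29·k^(0.29−1) = 0.07, so k_gold = (0.29/0.07)^(1/0.71) ≈ 7.4035.
y_gold = 7.4035^0.29 ≈ 1.7870, c_gold = y_gold − 0.07·k_gold ≈ 1.2688.
Gain: Δc = 1.2688 − 1.1291 ≈ 0.1397.

Δc ≈ 0.140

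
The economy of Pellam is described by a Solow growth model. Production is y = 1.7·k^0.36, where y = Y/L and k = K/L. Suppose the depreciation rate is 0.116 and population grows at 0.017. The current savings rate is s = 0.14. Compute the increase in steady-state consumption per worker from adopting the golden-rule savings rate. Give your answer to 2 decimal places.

Δc ≈ 0.54

n + δ = 0.017 + 0.116 = 0.133.
Current steady state (s = 0.14): k* = (0.14·1.7/0.133)^(1/0.64) ≈ 2.4825, y* = 1.7·2.4825^0.36 ≈ 2.3583, c* = (1−0.14)·2.3583 ≈ 2.0282.
Maximizing c = f(k) − (n+δ)·k gives f'(k) = n+δ, i.e. 0.36·1.7·k^(0.36−1) = 0.133, so k_gold = (0.36·1.7/0.133)^(1/0.64) ≈ 10.8588.
y_gold = 1.7·10.8588^0.36 ≈ 4.0117, c_gold = y_gold − 0.133·k_gold ≈ 2.5675.
Gain: Δc = 2.5675 − 2.0282 ≈ 0.5393.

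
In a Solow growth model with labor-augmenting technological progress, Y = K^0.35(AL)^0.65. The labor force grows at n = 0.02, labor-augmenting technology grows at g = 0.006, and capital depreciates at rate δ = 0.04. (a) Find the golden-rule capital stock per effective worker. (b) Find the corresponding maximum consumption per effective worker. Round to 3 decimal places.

(a) k_gold ≈ 13.021; (b) c_gold ≈ 1.596

n + g + δ = 0.02 + 0.006 + 0.04 = 0.066.
At the golden rule the marginal product of capital equals n+g+δ: 0.35·k^(0.35−1) = 0.066. Solving, k_gold = (0.35/0.066)^(1/0.65) ≈ 13.0212.
y_gold = 13.0212^0.35 ≈ 2.4554; c_gold = y_gold − 0.066·k_gold ≈ 1.5960.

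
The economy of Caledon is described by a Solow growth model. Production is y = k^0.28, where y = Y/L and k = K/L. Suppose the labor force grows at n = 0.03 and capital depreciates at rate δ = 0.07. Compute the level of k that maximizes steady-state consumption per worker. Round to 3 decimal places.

k_gold ≈ 4.179

The effective depreciation rate is n + δ = 0.03 + 0.07 = 0.1.
At the golden rule the marginal product of capital equals n+δ: 0.28·k^(0.28−1) = 0.1. Solving, k_gold = (0.28/0.1)^(1/0.72) ≈ 4.1788.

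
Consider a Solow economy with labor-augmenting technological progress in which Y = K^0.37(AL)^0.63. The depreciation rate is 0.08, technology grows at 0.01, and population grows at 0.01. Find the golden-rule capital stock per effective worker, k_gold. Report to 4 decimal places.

k_gold ≈ 7.9782

Capital per effective worker breaks even when investment replaces (n + g + δ)·k; here n + g + δ = 0.1.
Maximizing c = f(k) − (n+g+δ)·k gives f'(k) = n+g+δ, i.e. 0.37·k^(0.37−1) = 0.1, so k_gold = (0.37/0.1)^(1/0.63) ≈ 7.9782.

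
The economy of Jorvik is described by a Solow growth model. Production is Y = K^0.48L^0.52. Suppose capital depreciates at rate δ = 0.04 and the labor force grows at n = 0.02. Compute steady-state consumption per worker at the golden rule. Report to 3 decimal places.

c_gold ≈ 3.545

The effective depreciation rate is n + δ = 0.02 + 0.04 = 0.06.
At the golden rule the marginal product of capital equals n+δ: 0.48·k^(0.48−1) = 0.06. Solving, k_gold = (0.48/0.06)^(1/0.52) ≈ 54.5395.
y_gold = 54.5395^0.48 ≈ 6.8174.
c_gold = y_gold − (n+δ)·k_gold = 6.8174 − 0.06·54.5395 ≈ 3.5451.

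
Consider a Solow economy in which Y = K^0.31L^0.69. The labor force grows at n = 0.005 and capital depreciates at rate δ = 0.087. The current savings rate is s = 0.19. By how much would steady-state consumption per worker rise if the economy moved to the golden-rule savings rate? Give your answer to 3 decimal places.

The effective depreciation rate is n + δ = 0.005 + 0.087 = 0.092.
Current steady state (s = 0.19): k* = (0.19/0.092)^(1/0.69) ≈ 2.8607, y* = 2.8607^0.31 ≈ 1.3852, c* = (1−0.19)·1.3852 ≈ 1.1220.
Golden rule sets MPK = n+δ: 0.31·k^(0.31−1) = 0.092, so k_gold = (0.31/0.092)^(1/0.69) ≈ 5.8157.
y_gold = 5.8157^0.31 ≈ 1.7259, c_gold = y_gold − 0.092·k_gold ≈ 1.1909.
Gain: Δc = 1.1909 − 1.1220 ≈ 0.0689.

Δc ≈ 0.069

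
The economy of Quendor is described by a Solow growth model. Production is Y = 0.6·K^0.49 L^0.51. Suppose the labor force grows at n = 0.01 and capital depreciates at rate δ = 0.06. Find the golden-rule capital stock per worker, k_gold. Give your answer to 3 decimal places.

n + δ = 0.01 + 0.06 = 0.07.
Setting f'(k) = n+δ gives 0.49·0.6·k^(0.49−1) = 0.07, hence k_gold = (0.49·0.6/0.07)^(1/0.51) ≈ 16.6747.

k_gold ≈ 16.675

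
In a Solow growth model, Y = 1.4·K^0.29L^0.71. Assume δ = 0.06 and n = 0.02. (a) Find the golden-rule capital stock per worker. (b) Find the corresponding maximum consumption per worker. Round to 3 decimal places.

The effective depreciation rate is n + δ = 0.02 + 0.06 = 0.08.
Golden rule sets MPK = n+δ: 0.29·1.4·k^(0.29−1) = 0.08, so k_gold = (0.29·1.4/0.08)^(1/0.71) ≈ 9.8531.
y_gold = 1.4·9.8531^0.29 ≈ 2.7181; c_gold = y_gold − 0.08·k_gold ≈ 1.9298.

(a) k_gold ≈ 9.853; (b) c_gold ≈ 1.930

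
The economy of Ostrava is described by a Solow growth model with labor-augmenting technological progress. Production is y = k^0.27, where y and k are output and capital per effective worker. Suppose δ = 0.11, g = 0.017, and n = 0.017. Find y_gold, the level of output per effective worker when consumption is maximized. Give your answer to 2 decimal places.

y_gold ≈ 1.26

n + g + δ = 0.017 + 0.017 + 0.11 = 0.144.
At the golden rule the marginal product of capital equals n+g+δ: 0.27·k^(0.27−1) = 0.144. Solving, k_gold = (0.27/0.144)^(1/0.73) ≈ 2.3658.
Output: y_gold = k_gold^0.27 = 2.3658^0.27 ≈ 1.2617.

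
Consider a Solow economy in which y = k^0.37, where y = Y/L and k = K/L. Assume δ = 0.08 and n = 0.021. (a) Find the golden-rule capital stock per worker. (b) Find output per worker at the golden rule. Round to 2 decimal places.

The effective depreciation rate is n + δ = 0.021 + 0.08 = 0.101.
Golden rule sets MPK = n+δ: 0.37·k^(0.37−1) = 0.101, so k_gold = (0.37/0.101)^(1/0.63) ≈ 7.8532.
y_gold = 7.8532^0.37 ≈ 2.1437.

(a) k_gold ≈ 7.85; (b) y_gold ≈ 2.14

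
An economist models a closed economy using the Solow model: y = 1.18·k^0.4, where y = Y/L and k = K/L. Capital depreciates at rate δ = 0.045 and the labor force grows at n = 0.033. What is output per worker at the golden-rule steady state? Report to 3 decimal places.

Capital per worker breaks even when investment replaces (n + δ)·k; here n + δ = 0.078.
Golden rule sets MPK = n+δ: 0.4·1.18·k^(0.4−1) = 0.078, so k_gold = (0.4·1.18/0.078)^(1/0.6) ≈ 20.0946.
Output: y_gold = 1.18·k_gold^0.4 = 1.18·20.0946^0.4 ≈ 3.9184.

y_gold ≈ 3.918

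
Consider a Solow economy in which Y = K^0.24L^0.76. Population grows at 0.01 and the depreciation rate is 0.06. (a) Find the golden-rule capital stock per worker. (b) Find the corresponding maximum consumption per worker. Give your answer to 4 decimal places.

n + δ = 0.01 + 0.06 = 0.07.
At the golden rule the marginal product of capital equals n+δ: 0.24·k^(0.24−1) = 0.07. Solving, k_gold = (0.24/0.07)^(1/0.76) ≈ 5.0594.
y_gold = 5.0594^0.24 ≈ 1.4756; c_gold = y_gold − 0.07·k_gold ≈ 1.1215.

(a) k_gold ≈ 5.0594; (b) c_gold ≈ 1.1215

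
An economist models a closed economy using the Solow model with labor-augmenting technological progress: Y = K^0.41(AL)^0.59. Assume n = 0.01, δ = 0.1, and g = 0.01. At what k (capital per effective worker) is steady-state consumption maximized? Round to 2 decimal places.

Break-even investment rate: n + g + δ = 0.01 + 0.01 + 0.1 = 0.12.
At the golden rule the marginal product of capital equals n+g+δ: 0.41·k^(0.41−1) = 0.12. Solving, k_gold = (0.41/0.12)^(1/0.59) ≈ 8.0244.

k_gold ≈ 8.02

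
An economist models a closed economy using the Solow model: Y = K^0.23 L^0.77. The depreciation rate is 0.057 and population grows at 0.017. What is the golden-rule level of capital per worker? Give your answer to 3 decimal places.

k_gold ≈ 4.361

Break-even investment rate: n + δ = 0.017 + 0.057 = 0.074.
Setting f'(k) = n+δ gives 0.23·k^(0.23−1) = 0.074, hence k_gold = (0.23/0.074)^(1/0.77) ≈ 4.3612.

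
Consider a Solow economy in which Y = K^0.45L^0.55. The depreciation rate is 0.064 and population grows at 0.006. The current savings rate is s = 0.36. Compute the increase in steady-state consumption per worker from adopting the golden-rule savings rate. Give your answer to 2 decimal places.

Δc ≈ 0.08

Break-even investment rate: n + δ = 0.006 + 0.064 = 0.07.
Current steady state (s = 0.36): k* = (0.36/0.07)^(1/0.55) ≈ 19.6381, y* = 19.6381^0.45 ≈ 3.8185, c* = (1−0.36)·3.8185 ≈ 2.4438.
Setting f'(k) = n+δ gives 0.45·k^(0.45−1) = 0.07, hence k_gold = (0.45/0.07)^(1/0.55) ≈ 29.4645.
y_gold = 29.4645^0.45 ≈ 4.5834, c_gold = y_gold − 0.07·k_gold ≈ 2.5209.
Gain: Δc = 2.5209 − 2.4438 ≈ 0.0770.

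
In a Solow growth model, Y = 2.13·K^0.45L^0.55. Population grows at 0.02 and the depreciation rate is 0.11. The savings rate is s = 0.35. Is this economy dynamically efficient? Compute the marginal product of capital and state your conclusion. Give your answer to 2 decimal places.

dynamically efficient; MPK ≈ 0.17

n + δ = 0.02 + 0.11 = 0.13.
Steady-state k*: s·A·k^0.45 = 0.13·k gives k* = (0.35·2.13/0.13)^(1/0.55) ≈ 23.9386.
MPK = 0.45·2.13·23.9386^(-0.55) ≈ 0.1671.
MPK > n+δ = 0.13, so the economy is dynamically efficient (under-saving).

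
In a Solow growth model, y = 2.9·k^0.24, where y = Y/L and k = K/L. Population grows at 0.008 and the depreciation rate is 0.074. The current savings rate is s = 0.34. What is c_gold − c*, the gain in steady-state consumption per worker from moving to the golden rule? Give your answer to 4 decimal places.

Δc ≈ 0.1325

Break-even investment rate: n + δ = 0.008 + 0.074 = 0.082.
Current steady state (s = 0.34): k* = (0.34·2.9/0.082)^(1/0.76) ≈ 26.3715, y* = 2.9·26.3715^0.24 ≈ 6.3602, c* = (1−0.34)·6.3602 ≈ 4.1977.
Maximizing c = f(k) − (n+δ)·k gives f'(k) = n+δ, i.e. 0.24·2.9·k^(0.24−1) = 0.082, so k_gold = (0.24·2.9/0.082)^(1/0.76) ≈ 16.6763.
y_gold = 2.9·16.6763^0.24 ≈ 5.6977, c_gold = y_gold − 0.082·k_gold ≈ 4.3303.
Gain: Δc = 4.3303 − 4.1977 ≈ 0.1325.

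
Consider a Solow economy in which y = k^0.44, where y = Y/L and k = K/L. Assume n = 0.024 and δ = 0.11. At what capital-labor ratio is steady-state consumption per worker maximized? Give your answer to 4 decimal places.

k_gold ≈ 8.3570

Capital per worker breaks even when investment replaces (n + δ)·k; here n + δ = 0.134.
Golden rule sets MPK = n+δ: 0.44·k^(0.44−1) = 0.134, so k_gold = (0.44/0.134)^(1/0.56) ≈ 8.3570.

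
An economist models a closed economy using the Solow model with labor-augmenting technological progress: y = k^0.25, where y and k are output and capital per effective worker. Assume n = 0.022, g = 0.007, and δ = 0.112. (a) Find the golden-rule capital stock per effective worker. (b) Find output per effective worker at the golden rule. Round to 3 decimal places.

(a) k_gold ≈ 2.146; (b) y_gold ≈ 1.210

The effective depreciation rate is n + g + δ = 0.022 + 0.007 + 0.112 = 0.141.
Maximizing c = f(k) − (n+g+δ)·k gives f'(k) = n+g+δ, i.e. 0.25·k^(0.25−1) = 0.141, so k_gold = (0.25/0.141)^(1/0.75) ≈ 2.1460.
y_gold = 2.1460^0.25 ≈ 1.2103.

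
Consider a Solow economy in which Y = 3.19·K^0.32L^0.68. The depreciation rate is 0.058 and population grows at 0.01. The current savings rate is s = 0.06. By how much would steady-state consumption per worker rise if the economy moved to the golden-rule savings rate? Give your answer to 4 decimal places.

Δc ≈ 2.8810

Capital per worker breaks even when investment replaces (n + δ)·k; here n + δ = 0.068.
Current steady state (s = 0.06): k* = (0.06·3.19/0.068)^(1/0.68) ≈ 4.5807, y* = 3.19·4.5807^0.32 ≈ 5.1914, c* = (1−0.06)·5.1914 ≈ 4.8800.
Setting f'(k) = n+δ gives 0.32·3.19·k^(0.32−1) = 0.068, hence k_gold = (0.32·3.19/0.068)^(1/0.68) ≈ 53.7090.
y_gold = 3.19·53.7090^0.32 ≈ 11.4132, c_gold = y_gold − 0.068·k_gold ≈ 7.7609.
Gain: Δc = 7.7609 − 4.8800 ≈ 2.8810.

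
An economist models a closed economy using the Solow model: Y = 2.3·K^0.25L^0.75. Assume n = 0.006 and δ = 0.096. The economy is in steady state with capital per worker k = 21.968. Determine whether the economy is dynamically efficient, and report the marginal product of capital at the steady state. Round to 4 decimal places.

dynamically inefficient; MPK ≈ 0.0567

Capital per worker breaks even when investment replaces (n + δ)·k; here n + δ = 0.102.
MPK = 0.25·2.3·k^(0.25−1) = 0.25·2.3·21.968^(-0.75) ≈ 0.0567.
MPK < 0.102, so the economy is dynamically inefficient (over-saving).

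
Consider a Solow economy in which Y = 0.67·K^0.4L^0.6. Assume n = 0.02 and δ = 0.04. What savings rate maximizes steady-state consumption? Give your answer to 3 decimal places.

s_gold = 0.400

The effective depreciation rate is n + δ = 0.02 + 0.04 = 0.06.
At the golden rule MPK = n+δ, and in any Cobb-Douglas steady state s = (n+δ)·k/y = MPK·k/y = capital's share 0.4.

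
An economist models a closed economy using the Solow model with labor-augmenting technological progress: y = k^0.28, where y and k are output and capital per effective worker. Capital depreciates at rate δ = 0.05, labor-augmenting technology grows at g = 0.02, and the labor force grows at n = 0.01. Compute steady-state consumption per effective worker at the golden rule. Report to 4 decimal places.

c_gold ≈ 1.1720

The effective depreciation rate is n + g + δ = 0.01 + 0.02 + 0.05 = 0.08.
At the golden rule the marginal product of capital equals n+g+δ: 0.28·k^(0.28−1) = 0.08. Solving, k_gold = (0.28/0.08)^(1/0.72) ≈ 5.6971.
y_gold = 5.6971^0.28 ≈ 1.6277.
c_gold = y_gold − (n+g+δ)·k_gold = 1.6277 − 0.08·5.6971 ≈ 1.1720.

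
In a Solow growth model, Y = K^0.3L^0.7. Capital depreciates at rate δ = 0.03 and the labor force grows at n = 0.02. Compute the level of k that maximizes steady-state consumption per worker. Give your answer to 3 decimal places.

Break-even investment rate: n + δ = 0.02 + 0.03 = 0.05.
At the golden rule the marginal product of capital equals n+δ: 0.3·k^(0.3−1) = 0.05. Solving, k_gold = (0.3/0.05)^(1/0.7) ≈ 12.9314.

k_gold ≈ 12.931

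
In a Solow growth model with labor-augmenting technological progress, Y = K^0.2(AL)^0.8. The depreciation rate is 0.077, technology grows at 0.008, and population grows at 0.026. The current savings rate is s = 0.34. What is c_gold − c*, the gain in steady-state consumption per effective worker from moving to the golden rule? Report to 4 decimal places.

Δc ≈ 0.0537

The effective depreciation rate is n + g + δ = 0.026 + 0.008 + 0.077 = 0.111.
Current steady state (s = 0.34): k* = (0.34/0.111)^(1/0.8) ≈ 4.0522, y* = 4.0522^0.2 ≈ 1.3229, c* = (1−0.34)·1.3229 ≈ 0.8731.
Golden rule sets MPK = n+g+δ: 0.2·k^(0.2−1) = 0.111, so k_gold = (0.2/0.111)^(1/0.8) ≈ 2.0875.
y_gold = 2.0875^0.2 ≈ 1.1586, c_gold = y_gold − 0.111·k_gold ≈ 0.9269.
Gain: Δc = 0.9269 − 0.8731 ≈ 0.0537.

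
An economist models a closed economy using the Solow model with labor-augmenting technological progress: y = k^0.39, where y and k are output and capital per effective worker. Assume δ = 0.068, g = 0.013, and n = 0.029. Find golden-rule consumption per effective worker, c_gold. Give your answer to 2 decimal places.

Break-even investment rate: n + g + δ = 0.029 + 0.013 + 0.068 = 0.11.
Golden rule sets MPK = n+g+δ: 0.39·k^(0.39−1) = 0.11, so k_gold = (0.39/0.11)^(1/0.61) ≈ 7.9635.
y_gold = 7.9635^0.39 ≈ 2.2461.
c_gold = y_gold − (n+g+δ)·k_gold = 2.2461 − 0.11·7.9635 ≈ 1.3701.

c_gold ≈ 1.37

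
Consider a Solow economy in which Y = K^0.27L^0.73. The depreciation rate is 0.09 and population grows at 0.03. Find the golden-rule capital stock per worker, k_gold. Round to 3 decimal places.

k_gold ≈ 3.037

The effective depreciation rate is n + δ = 0.03 + 0.09 = 0.12.
At the golden rule the marginal product of capital equals n+δ: 0.27·k^(0.27−1) = 0.12. Solving, k_gold = (0.27/0.12)^(1/0.73) ≈ 3.0370.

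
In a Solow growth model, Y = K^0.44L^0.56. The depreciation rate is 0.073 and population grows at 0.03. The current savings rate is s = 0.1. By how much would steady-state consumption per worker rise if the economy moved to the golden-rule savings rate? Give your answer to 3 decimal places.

The effective depreciation rate is n + δ = 0.03 + 0.073 = 0.103.
Current steady state (s = 0.1): k* = (0.1/0.103)^(1/0.56) ≈ 0.9486, y* = 0.9486^0.44 ≈ 0.9770, c* = (1−0.1)·0.9770 ≈ 0.8793.
Setting f'(k) = n+δ gives 0.44·k^(0.44−1) = 0.103, hence k_gold = (0.44/0.103)^(1/0.56) ≈ 13.3690.
y_gold = 13.3690^0.44 ≈ 3.1296, c_gold = y_gold − 0.103·k_gold ≈ 1.7526.
Gain: Δc = 1.7526 − 0.8793 ≈ 0.8732.

Δc ≈ 0.873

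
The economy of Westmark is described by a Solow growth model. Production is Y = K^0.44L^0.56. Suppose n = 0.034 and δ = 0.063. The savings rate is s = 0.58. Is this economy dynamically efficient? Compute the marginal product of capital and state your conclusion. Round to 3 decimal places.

dynamically inefficient; MPK ≈ 0.074

Capital per worker breaks even when investment replaces (n + δ)·k; here n + δ = 0.097.
Steady-state k*: s·k^0.44 = 0.097·k gives k* = (0.58/0.097)^(1/0.56) ≈ 24.3717.
MPK = 0.44·24.3717^(-0.56) ≈ 0.0736.
MPK < n+δ = 0.097, so the economy is dynamically inefficient (over-saving).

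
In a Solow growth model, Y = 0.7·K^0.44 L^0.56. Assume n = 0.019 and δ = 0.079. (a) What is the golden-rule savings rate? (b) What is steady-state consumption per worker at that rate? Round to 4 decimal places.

Capital per worker breaks even when investment replaces (n + δ)·k; here n + δ = 0.098.
For Cobb-Douglas, s_gold equals capital's share: s_gold = 0.44.
Setting f'(k) = n+δ gives 0.44·0.7·k^(0.44−1) = 0.098, hence k_gold = (0.44·0.7/0.098)^(1/0.56) ≈ 7.7282.
y_gold = 0.7·7.7282^0.44 ≈ 1.7213; c_gold = (1−0.44)·y_gold ≈ 0.9639.

(a) s_gold = 0.4400; (b) c_gold ≈ 0.9639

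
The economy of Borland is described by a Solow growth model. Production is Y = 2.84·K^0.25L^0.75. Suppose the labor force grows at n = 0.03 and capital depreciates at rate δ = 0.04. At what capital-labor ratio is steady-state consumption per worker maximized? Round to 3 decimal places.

The effective depreciation rate is n + δ = 0.03 + 0.04 = 0.07.
Maximizing c = f(k) − (n+δ)·k gives f'(k) = n+δ, i.e. 0.25·2.84·k^(0.25−1) = 0.07, so k_gold = (0.25·2.84/0.07)^(1/0.75) ≈ 21.9557.

k_gold ≈ 21.956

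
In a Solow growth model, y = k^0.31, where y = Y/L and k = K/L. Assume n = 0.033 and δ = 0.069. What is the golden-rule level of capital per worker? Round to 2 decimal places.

k_gold ≈ 5.01

Capital per worker breaks even when investment replaces (n + δ)·k; here n + δ = 0.102.
Setting f'(k) = n+δ gives 0.31·k^(0.31−1) = 0.102, hence k_gold = (0.31/0.102)^(1/0.69) ≈ 5.0079.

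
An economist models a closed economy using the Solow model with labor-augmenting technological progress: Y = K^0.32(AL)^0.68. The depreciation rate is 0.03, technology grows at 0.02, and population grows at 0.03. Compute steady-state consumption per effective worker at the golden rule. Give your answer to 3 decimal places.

n + g + δ = 0.03 + 0.02 + 0.03 = 0.08.
Maximizing c = f(k) − (n+g+δ)·k gives f'(k) = n+g+δ, i.e. 0.32·k^(0.32−1) = 0.08, so k_gold = (0.32/0.08)^(1/0.68) ≈ 7.6804.
y_gold = 7.6804^0.32 ≈ 1.9201.
c_gold = y_gold − (n+g+δ)·k_gold = 1.9201 − 0.08·7.6804 ≈ 1.3057.

c_gold ≈ 1.306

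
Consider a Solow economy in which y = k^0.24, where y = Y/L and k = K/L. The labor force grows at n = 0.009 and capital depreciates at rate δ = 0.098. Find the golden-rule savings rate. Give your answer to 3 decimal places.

s_gold = 0.240

The effective depreciation rate is n + δ = 0.009 + 0.098 = 0.107.
At the golden rule MPK = n+δ, and in any Cobb-Douglas steady state s = (n+δ)·k/y = MPK·k/y = capital's share 0.24.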